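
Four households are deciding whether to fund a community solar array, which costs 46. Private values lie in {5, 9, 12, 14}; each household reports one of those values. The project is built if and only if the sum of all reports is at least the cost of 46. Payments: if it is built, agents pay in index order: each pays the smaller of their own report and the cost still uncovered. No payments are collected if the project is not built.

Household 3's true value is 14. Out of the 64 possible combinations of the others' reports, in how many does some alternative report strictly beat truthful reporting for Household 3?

17

Others report (9, 12, 14): truth gives 0; report 12 gives 2 > 0. Violating.
Others report (9, 14, 12): truth gives 0; report 12 gives 2 > 0. Violating.
Others report (9, 14, 14): truth gives 0; report 9 gives 5 > 0. Violating.
Others report (12, 9, 14): truth gives 0; report 12 gives 2 > 0. Violating.
Others report (5, 5, 5): truth gives 0; no alternative beats it.
Others report (5, 5, 9): truth gives 0; no alternative beats it.
(Checking all 64 profiles: 17 have a profitable deviation, 47 do not.)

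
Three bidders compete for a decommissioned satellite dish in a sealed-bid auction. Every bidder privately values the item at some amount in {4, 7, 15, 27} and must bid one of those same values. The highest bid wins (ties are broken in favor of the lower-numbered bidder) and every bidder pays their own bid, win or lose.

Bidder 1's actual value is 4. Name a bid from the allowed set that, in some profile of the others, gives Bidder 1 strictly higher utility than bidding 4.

7

Suppose Bidder 2 bids 4 and Bidder 3 bids 7.
Bid 4: loses but pays 4, utility -4.
Bid 7: wins, pays 7, utility 4 - 7 = -3.
So bidding 7 beats truth here (-3 > -4).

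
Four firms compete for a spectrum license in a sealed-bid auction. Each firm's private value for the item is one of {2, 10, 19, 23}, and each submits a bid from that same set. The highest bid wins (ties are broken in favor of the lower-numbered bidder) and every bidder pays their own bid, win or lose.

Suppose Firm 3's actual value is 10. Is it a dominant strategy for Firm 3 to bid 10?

No

Consider the case where Firm 1 bids 2, Firm 2 bids 2 and Firm 4 bids 19.
Truthful bid 10: loses but pays 10, utility -10.
Bid 2 instead: loses but pays 2, utility -2.
Since -2 > -10, bidding 2 is strictly better here, so truthful bidding is not dominant.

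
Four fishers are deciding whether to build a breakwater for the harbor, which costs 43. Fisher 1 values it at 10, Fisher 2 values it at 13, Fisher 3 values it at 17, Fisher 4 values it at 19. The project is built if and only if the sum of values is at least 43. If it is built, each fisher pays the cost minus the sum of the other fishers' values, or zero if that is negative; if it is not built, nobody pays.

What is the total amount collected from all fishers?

Total value 59 ≥ cost 43, so it is built.
Fisher 1: others sum to 49; max(0, 43 - 49) = 0.
Fisher 2: others sum to 46; max(0, 43 - 46) = 0.
Fisher 3: others sum to 42; max(0, 43 - 42) = 1.
Fisher 4: others sum to 40; max(0, 43 - 40) = 3.
Total collected = 0 + 0 + 1 + 3 = 4.

4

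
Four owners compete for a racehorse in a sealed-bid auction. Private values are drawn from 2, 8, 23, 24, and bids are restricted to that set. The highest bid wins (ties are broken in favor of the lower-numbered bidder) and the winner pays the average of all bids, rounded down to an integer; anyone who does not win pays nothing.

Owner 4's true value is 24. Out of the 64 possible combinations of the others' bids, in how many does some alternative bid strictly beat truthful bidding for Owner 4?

Others bid (2, 2, 2): truth gives 17; bid 8 gives 21 > 17. Violating.
Others bid (2, 2, 8): truth gives 15; bid 23 gives 16 > 15. Violating.
Others bid (2, 8, 2): truth gives 15; bid 23 gives 16 > 15. Violating.
Others bid (8, 2, 2): truth gives 15; bid 23 gives 16 > 15. Violating.
Others bid (2, 2, 23): truth gives 12; no alternative beats it.
Others bid (2, 2, 24): truth gives 0; no alternative beats it.
(Checking all 64 profiles: 5 have a profitable deviation, 59 do not.)

5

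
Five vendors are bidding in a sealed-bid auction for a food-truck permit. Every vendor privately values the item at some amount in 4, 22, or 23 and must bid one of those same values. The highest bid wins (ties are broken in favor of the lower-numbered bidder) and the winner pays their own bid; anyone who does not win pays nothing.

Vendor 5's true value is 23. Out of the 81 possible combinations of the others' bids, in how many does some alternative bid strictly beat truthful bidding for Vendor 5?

1

Others bid (4, 4, 4, 4): truth gives 0; bid 22 gives 1 > 0. Violating.
Others bid (4, 4, 4, 22): truth gives 0; no alternative beats it.
Others bid (4, 4, 4, 23): truth gives 0; no alternative beats it.
(Checking all 81 profiles: 1 has a profitable deviation, 80 do not.)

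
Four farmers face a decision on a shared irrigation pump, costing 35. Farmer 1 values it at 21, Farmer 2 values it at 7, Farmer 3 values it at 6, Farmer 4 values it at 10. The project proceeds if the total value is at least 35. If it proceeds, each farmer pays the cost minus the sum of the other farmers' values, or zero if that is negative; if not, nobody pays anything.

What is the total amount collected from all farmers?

Total value 44 ≥ cost 35, so it is built.
Farmer 1: others sum to 23; max(0, 35 - 23) = 12.
Farmer 2: others sum to 37; max(0, 35 - 37) = 0.
Farmer 3: others sum to 38; max(0, 35 - 38) = 0.
Farmer 4: others sum to 34; max(0, 35 - 34) = 1.
Total collected = 12 + 0 + 0 + 1 = 13.

13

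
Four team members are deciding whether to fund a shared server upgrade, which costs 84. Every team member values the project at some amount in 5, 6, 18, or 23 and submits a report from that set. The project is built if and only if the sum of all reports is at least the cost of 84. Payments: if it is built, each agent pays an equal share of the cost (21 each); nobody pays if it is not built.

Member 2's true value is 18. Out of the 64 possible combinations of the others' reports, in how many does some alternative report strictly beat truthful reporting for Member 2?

Others report (23, 23, 23): truth gives -3; report 5 gives 0 > -3. Violating.
Others report (5, 5, 5): truth gives 0; no alternative beats it.
Others report (5, 5, 6): truth gives 0; no alternative beats it.
(Checking all 64 profiles: 1 has a profitable deviation, 63 do not.)

1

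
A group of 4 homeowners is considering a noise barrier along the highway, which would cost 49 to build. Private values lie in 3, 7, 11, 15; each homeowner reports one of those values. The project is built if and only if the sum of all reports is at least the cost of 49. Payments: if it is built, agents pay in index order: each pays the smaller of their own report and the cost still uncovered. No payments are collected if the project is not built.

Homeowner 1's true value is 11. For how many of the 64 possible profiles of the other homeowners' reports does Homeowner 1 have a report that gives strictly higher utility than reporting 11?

1

Others report (15, 15, 15): truth gives 0; report 7 gives 4 > 0. Violating.
Others report (3, 3, 3): truth gives 0; no alternative beats it.
Others report (3, 3, 7): truth gives 0; no alternative beats it.
(Checking all 64 profiles: 1 has a profitable deviation, 63 do not.)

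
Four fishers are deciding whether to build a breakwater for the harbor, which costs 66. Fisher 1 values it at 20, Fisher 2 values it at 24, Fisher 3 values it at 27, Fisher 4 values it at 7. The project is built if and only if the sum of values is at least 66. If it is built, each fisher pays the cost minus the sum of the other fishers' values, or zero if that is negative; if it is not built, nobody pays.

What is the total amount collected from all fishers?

35

Total value 78 ≥ cost 66, so it is built.
Fisher 1: others sum to 58; max(0, 66 - 58) = 8.
Fisher 2: others sum to 54; max(0, 66 - 54) = 12.
Fisher 3: others sum to 51; max(0, 66 - 51) = 15.
Fisher 4: others sum to 71; max(0, 66 - 71) = 0.
Total collected = 8 + 12 + 15 + 0 = 35.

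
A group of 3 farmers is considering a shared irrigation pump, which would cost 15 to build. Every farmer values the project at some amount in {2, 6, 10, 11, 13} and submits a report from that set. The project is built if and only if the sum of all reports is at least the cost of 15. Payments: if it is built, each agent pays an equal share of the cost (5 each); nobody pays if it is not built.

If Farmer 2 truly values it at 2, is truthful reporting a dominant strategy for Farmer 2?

Check each profile of the others' reports and compare truth against every alternative report.
Others report (2, 10): truth gives 0, best alternative gives -3.
Others report (6, 6): truth gives 0, best alternative gives -3.
Others report (10, 2): truth gives 0, best alternative gives -3.
Others report (2, 11): truth gives -3, best alternative gives -3.
Others report (2, 13): truth gives -3, best alternative gives -3.
Others report (6, 10): truth gives -3, best alternative gives -3.
(Remaining 19 profiles checked similarly; truth is weakly best in each.)
In every case the truthful report is at least as good as any alternative, so it is a dominant strategy.

Yes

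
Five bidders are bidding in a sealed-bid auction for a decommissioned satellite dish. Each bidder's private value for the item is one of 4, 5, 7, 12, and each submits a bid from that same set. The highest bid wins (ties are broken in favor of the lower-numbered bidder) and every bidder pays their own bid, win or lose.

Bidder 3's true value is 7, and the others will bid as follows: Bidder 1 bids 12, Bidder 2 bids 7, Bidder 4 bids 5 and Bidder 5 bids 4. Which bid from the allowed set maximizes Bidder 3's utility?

4

Bid 4: loses but pays 4, utility -4.
Bid 5: loses but pays 5, utility -5.
Bid 7: loses but pays 7, utility -7.
Bid 12: loses but pays 12, utility -12.
The best choice is 4 with utility -4.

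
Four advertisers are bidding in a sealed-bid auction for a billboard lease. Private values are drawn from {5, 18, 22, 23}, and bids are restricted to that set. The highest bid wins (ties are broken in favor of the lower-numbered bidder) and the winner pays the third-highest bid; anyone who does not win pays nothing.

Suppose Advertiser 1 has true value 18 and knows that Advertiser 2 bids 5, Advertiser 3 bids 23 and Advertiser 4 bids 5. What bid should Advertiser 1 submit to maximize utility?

23

Bid 5: loses, pays 0, utility 0.
Bid 18: loses, pays 0, utility 0.
Bid 22: loses, pays 0, utility 0.
Bid 23: wins, pays 5, utility 18 - 5 = 13.
The best choice is 23 with utility 13.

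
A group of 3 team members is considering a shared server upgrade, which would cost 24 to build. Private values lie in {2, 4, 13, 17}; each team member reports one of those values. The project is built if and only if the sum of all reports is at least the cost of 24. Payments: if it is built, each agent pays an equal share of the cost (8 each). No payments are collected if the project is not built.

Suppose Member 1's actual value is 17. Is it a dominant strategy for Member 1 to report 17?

Check each profile of the others' reports and compare truth against every alternative report.
Others report (4, 4): truth gives 9, best alternative gives 0.
Others report (2, 13): truth gives 9, best alternative gives 9.
Others report (2, 17): truth gives 9, best alternative gives 9.
Others report (4, 13): truth gives 9, best alternative gives 9.
Others report (4, 17): truth gives 9, best alternative gives 9.
Others report (13, 2): truth gives 9, best alternative gives 9.
(Remaining 10 profiles checked similarly; truth is weakly best in each.)
In every case the truthful report is at least as good as any alternative, so it is a dominant strategy.

Yes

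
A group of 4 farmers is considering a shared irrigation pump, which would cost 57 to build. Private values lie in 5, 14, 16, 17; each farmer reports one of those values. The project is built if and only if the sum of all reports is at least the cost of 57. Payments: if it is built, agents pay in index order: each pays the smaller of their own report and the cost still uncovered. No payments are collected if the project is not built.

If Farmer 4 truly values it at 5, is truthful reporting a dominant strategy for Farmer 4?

Check each profile of the others' reports and compare truth against every alternative report.
Others report (14, 14, 16): truth gives 0, best alternative gives -8.
Others report (14, 16, 14): truth gives 0, best alternative gives -8.
Others report (16, 14, 14): truth gives 0, best alternative gives -8.
Others report (14, 14, 17): truth gives 0, best alternative gives -7.
Others report (14, 17, 14): truth gives 0, best alternative gives -7.
Others report (17, 14, 14): truth gives 0, best alternative gives -7.
(Remaining 58 profiles checked similarly; truth is weakly best in each.)
In every case the truthful report is at least as good as any alternative, so it is a dominant strategy.

Yes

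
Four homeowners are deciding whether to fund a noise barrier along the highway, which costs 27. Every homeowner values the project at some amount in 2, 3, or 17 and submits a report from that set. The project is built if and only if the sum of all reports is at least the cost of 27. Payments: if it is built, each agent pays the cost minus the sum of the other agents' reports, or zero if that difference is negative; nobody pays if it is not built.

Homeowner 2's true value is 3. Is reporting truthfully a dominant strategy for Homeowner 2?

Yes

Check each profile of the others' reports and compare truth against every alternative report.
Others report (2, 17, 17): truth gives 3, best alternative gives 3.
Others report (3, 17, 17): truth gives 3, best alternative gives 3.
Others report (17, 2, 17): truth gives 3, best alternative gives 3.
Others report (17, 3, 17): truth gives 3, best alternative gives 3.
Others report (17, 17, 2): truth gives 3, best alternative gives 3.
Others report (17, 17, 3): truth gives 3, best alternative gives 3.
(Remaining 21 profiles checked similarly; truth is weakly best in each.)
In every case the truthful report is at least as good as any alternative, so it is a dominant strategy.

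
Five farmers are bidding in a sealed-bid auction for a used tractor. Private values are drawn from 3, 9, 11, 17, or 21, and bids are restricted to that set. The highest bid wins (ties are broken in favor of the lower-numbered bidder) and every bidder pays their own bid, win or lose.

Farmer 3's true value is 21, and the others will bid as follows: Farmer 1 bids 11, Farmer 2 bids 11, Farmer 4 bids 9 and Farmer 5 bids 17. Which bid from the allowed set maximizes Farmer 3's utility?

17

Bid 3: loses but pays 3, utility -3.
Bid 9: loses but pays 9, utility -9.
Bid 11: loses but pays 11, utility -11.
Bid 17: wins, pays 17, utility 21 - 17 = 4.
Bid 21: wins, pays 21, utility 21 - 21 = 0.
The best choice is 17 with utility 4.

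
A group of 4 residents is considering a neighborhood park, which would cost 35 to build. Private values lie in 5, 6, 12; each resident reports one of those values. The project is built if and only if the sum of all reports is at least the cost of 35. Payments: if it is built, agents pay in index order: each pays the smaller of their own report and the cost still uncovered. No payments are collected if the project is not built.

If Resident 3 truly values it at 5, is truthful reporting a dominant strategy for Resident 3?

Check each profile of the others' reports and compare truth against every alternative report.
Others report (5, 12, 12): truth gives 0, best alternative gives -1.
Others report (6, 12, 12): truth gives 0, best alternative gives -1.
Others report (12, 5, 12): truth gives 0, best alternative gives -1.
Others report (12, 6, 12): truth gives 0, best alternative gives -1.
Others report (12, 12, 5): truth gives 0, best alternative gives -1.
Others report (12, 12, 6): truth gives 0, best alternative gives -1.
(Remaining 21 profiles checked similarly; truth is weakly best in each.)
In every case the truthful report is at least as good as any alternative, so it is a dominant strategy.

Yes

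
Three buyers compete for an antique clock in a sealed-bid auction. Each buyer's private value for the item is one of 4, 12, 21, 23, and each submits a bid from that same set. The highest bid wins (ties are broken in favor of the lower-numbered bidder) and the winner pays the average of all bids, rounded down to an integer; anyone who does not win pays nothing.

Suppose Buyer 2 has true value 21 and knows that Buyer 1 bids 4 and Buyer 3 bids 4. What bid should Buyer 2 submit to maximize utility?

Bid 4: loses, pays 0, utility 0.
Bid 12: wins, pays 6, utility 21 - 6 = 15.
Bid 21: wins, pays 9, utility 21 - 9 = 12.
Bid 23: wins, pays 10, utility 21 - 10 = 11.
The best choice is 12 with utility 15.

12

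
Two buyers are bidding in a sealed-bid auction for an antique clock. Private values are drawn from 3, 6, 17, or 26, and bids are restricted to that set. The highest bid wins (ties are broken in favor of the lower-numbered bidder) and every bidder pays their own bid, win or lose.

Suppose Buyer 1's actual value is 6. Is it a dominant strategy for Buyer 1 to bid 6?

Consider the case where Buyer 2 bids 3.
Truthful bid 6: wins, pays 6, utility 6 - 6 = 0.
Bid 3 instead: wins, pays 3, utility 6 - 3 = 3.
Since 3 > 0, bidding 3 is strictly better here, so truthful bidding is not dominant.

No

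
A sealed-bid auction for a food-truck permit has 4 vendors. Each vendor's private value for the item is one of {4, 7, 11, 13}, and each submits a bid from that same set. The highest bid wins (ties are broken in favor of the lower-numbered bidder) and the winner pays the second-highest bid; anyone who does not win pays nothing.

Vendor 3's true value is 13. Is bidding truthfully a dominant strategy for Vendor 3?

Check each profile of the others' bids and compare truth against every alternative bid.
Others bid (4, 11, 4): truth gives 2, best alternative gives 0.
Others bid (4, 11, 7): truth gives 2, best alternative gives 0.
Others bid (4, 11, 11): truth gives 2, best alternative gives 0.
Others bid (7, 11, 4): truth gives 2, best alternative gives 0.
Others bid (7, 11, 7): truth gives 2, best alternative gives 0.
Others bid (7, 11, 11): truth gives 2, best alternative gives 0.
(Remaining 58 profiles checked similarly; truth is weakly best in each.)
In every case the truthful bid is at least as good as any alternative, so it is a dominant strategy.

Yes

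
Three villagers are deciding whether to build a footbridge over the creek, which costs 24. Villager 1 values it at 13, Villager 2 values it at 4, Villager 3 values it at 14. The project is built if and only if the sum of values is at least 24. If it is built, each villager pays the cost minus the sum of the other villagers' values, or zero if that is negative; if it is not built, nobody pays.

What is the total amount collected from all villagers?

13

Total value 31 ≥ cost 24, so it is built.
Villager 1: others sum to 18; max(0, 24 - 18) = 6.
Villager 2: others sum to 27; max(0, 24 - 27) = 0.
Villager 3: others sum to 17; max(0, 24 - 17) = 7.
Total collected = 6 + 0 + 7 = 13.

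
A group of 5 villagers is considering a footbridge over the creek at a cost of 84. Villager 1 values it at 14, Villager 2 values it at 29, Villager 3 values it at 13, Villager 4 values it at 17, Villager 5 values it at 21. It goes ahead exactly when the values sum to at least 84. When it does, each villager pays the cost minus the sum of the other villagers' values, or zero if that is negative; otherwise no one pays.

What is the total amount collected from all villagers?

44

Total value 94 ≥ cost 84, so it is built.
Villager 1: others sum to 80; max(0, 84 - 80) = 4.
Villager 2: others sum to 65; max(0, 84 - 65) = 19.
Villager 3: others sum to 81; max(0, 84 - 81) = 3.
Villager 4: others sum to 77; max(0, 84 - 77) = 7.
Villager 5: others sum to 73; max(0, 84 - 73) = 11.
Total collected = 4 + 19 + 3 + 7 + 11 = 44.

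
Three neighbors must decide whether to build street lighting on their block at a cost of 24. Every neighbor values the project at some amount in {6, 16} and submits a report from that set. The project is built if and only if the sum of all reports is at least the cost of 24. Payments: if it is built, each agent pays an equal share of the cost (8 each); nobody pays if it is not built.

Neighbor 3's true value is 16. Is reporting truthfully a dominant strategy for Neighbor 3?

Yes

Check each profile of the others' reports and compare truth against every alternative report.
Others report (6, 6): truth gives 8, best alternative gives 0.
Others report (6, 16): truth gives 8, best alternative gives 8.
Others report (16, 6): truth gives 8, best alternative gives 8.
Others report (16, 16): truth gives 8, best alternative gives 8.
In every case the truthful report is at least as good as any alternative, so it is a dominant strategy.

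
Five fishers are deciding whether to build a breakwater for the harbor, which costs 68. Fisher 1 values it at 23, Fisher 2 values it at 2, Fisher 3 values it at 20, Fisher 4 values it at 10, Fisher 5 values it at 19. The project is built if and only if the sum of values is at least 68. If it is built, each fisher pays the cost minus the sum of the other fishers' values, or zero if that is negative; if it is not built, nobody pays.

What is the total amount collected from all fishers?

48

Total value 74 ≥ cost 68, so it is built.
Fisher 1: others sum to 51; max(0, 68 - 51) = 17.
Fisher 2: others sum to 72; max(0, 68 - 72) = 0.
Fisher 3: others sum to 54; max(0, 68 - 54) = 14.
Fisher 4: others sum to 64; max(0, 68 - 64) = 4.
Fisher 5: others sum to 55; max(0, 68 - 55) = 13.
Total collected = 17 + 0 + 14 + 4 + 13 = 48.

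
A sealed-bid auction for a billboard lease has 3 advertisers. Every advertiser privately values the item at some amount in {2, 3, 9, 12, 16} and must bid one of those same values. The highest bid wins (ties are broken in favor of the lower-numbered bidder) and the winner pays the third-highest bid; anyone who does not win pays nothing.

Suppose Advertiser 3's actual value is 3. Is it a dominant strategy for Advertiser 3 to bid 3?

No

Consider the case where Advertiser 1 bids 2 and Advertiser 2 bids 3.
Truthful bid 3: loses, pays 0, utility 0.
Bid 9 instead: wins, pays 2, utility 3 - 2 = 1.
Since 1 > 0, bidding 9 is strictly better here, so truthful bidding is not dominant.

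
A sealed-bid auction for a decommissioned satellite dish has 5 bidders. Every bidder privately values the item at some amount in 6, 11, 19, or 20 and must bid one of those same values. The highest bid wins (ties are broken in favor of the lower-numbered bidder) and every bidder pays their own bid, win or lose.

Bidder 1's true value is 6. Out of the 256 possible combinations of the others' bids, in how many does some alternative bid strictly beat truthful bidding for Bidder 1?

15

Others bid (6, 6, 6, 11): truth gives -6; bid 11 gives -5 > -6. Violating.
Others bid (6, 6, 11, 6): truth gives -6; bid 11 gives -5 > -6. Violating.
Others bid (6, 6, 11, 11): truth gives -6; bid 11 gives -5 > -6. Violating.
Others bid (6, 11, 6, 6): truth gives -6; bid 11 gives -5 > -6. Violating.
Others bid (6, 6, 6, 6): truth gives 0; no alternative beats it.
Others bid (6, 6, 6, 19): truth gives -6; no alternative beats it.
(Checking all 256 profiles: 15 have a profitable deviation, 241 do not.)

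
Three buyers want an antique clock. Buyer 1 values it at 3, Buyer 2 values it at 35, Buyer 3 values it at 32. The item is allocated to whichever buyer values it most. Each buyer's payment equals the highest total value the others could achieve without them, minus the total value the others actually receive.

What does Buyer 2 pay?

Buyer 2 has the highest value and receives the item.
Without Buyer 2, the item would go to the next-highest value, 32, so the others could achieve 32.
With Buyer 2 present and winning, the others receive nothing, so their total is 0.
Payment = 32 - 0 = 32.

32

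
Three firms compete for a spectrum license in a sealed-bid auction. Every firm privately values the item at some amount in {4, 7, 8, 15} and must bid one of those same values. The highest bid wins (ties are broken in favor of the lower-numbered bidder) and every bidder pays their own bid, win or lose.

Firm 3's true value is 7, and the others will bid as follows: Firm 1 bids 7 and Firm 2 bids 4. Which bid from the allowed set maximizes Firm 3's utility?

Bid 4: loses but pays 4, utility -4.
Bid 7: loses but pays 7, utility -7.
Bid 8: wins, pays 8, utility 7 - 8 = -1.
Bid 15: wins, pays 15, utility 7 - 15 = -8.
The best choice is 8 with utility -1.

8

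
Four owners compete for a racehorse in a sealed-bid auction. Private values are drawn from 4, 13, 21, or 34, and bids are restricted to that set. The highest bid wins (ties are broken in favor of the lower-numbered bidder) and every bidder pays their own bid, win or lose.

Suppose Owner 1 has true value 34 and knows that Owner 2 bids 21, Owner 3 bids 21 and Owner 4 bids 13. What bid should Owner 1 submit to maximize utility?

21

Bid 4: loses but pays 4, utility -4.
Bid 13: loses but pays 13, utility -13.
Bid 21: wins, pays 21, utility 34 - 21 = 13.
Bid 34: wins, pays 34, utility 34 - 34 = 0.
The best choice is 21 with utility 13.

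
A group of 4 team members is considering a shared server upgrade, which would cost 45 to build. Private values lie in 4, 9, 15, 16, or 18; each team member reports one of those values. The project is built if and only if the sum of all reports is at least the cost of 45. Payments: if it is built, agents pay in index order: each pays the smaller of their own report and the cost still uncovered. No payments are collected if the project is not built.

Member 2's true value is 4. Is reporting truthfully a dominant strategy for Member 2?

Yes

Check each profile of the others' reports and compare truth against every alternative report.
Others report (4, 15, 18): truth gives 0, best alternative gives -5.
Others report (4, 16, 16): truth gives 0, best alternative gives -5.
Others report (4, 16, 18): truth gives 0, best alternative gives -5.
Others report (4, 18, 15): truth gives 0, best alternative gives -5.
Others report (4, 18, 16): truth gives 0, best alternative gives -5.
Others report (4, 18, 18): truth gives 0, best alternative gives -5.
(Remaining 119 profiles checked similarly; truth is weakly best in each.)
In every case the truthful report is at least as good as any alternative, so it is a dominant strategy.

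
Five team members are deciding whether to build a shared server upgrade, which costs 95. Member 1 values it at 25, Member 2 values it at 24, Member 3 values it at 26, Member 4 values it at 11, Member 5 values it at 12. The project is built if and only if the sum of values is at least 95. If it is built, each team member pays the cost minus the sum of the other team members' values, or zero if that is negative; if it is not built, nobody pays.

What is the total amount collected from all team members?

83

Total value 98 ≥ cost 95, so it is built.
Member 1: others sum to 73; max(0, 95 - 73) = 22.
Member 2: others sum to 74; max(0, 95 - 74) = 21.
Member 3: others sum to 72; max(0, 95 - 72) = 23.
Member 4: others sum to 87; max(0, 95 - 87) = 8.
Member 5: others sum to 86; max(0, 95 - 86) = 9.
Total collected = 22 + 21 + 23 + 8 + 9 = 83.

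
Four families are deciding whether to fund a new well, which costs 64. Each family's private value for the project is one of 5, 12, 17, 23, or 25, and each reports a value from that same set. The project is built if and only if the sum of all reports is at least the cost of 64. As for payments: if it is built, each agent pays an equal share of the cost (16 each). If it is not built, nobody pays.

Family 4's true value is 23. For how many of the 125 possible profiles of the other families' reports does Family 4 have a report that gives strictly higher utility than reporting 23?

Others report (5, 12, 23): truth gives 0; report 25 gives 7 > 0. Violating.
Others report (5, 17, 17): truth gives 0; report 25 gives 7 > 0. Violating.
Others report (5, 23, 12): truth gives 0; report 25 gives 7 > 0. Violating.
Others report (12, 5, 23): truth gives 0; report 25 gives 7 > 0. Violating.
Others report (5, 5, 5): truth gives 0; no alternative beats it.
Others report (5, 5, 12): truth gives 0; no alternative beats it.
(Checking all 125 profiles: 9 have a profitable deviation, 116 do not.)

9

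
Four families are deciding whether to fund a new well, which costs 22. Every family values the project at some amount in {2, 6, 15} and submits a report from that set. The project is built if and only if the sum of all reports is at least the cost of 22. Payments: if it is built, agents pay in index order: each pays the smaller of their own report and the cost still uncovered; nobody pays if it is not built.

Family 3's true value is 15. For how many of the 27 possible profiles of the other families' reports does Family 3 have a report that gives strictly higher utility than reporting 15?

Others report (2, 2, 15): truth gives 0; report 6 gives 9 > 0. Violating.
Others report (2, 6, 15): truth gives 1; report 2 gives 13 > 1. Violating.
Others report (2, 15, 6): truth gives 10; report 2 gives 13 > 10. Violating.
Others report (2, 15, 15): truth gives 10; report 2 gives 13 > 10. Violating.
Others report (2, 2, 2): truth gives 0; no alternative beats it.
Others report (2, 2, 6): truth gives 0; no alternative beats it.
(Checking all 27 profiles: 9 have a profitable deviation, 18 do not.)

9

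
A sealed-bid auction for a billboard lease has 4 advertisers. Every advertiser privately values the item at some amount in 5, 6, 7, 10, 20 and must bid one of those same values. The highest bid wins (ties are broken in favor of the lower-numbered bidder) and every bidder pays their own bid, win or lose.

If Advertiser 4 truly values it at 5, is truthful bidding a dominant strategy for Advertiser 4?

No

Consider the case where Advertiser 1 bids 5, Advertiser 2 bids 5 and Advertiser 3 bids 5.
Truthful bid 5: loses but pays 5, utility -5.
Bid 6 instead: wins, pays 6, utility 5 - 6 = -1.
Since -1 > -5, bidding 6 is strictly better here, so truthful bidding is not dominant.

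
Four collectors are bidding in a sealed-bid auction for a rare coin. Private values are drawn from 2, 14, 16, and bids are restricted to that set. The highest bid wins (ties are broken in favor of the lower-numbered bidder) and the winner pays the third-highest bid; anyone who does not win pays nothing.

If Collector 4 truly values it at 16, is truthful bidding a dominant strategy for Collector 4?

Yes

Check each profile of the others' bids and compare truth against every alternative bid.
Others bid (2, 2, 14): truth gives 14, best alternative gives 0.
Others bid (2, 14, 2): truth gives 14, best alternative gives 0.
Others bid (14, 2, 2): truth gives 14, best alternative gives 0.
Others bid (2, 14, 14): truth gives 2, best alternative gives 0.
Others bid (14, 2, 14): truth gives 2, best alternative gives 0.
Others bid (14, 14, 2): truth gives 2, best alternative gives 0.
(Remaining 21 profiles checked similarly; truth is weakly best in each.)
In every case the truthful bid is at least as good as any alternative, so it is a dominant strategy.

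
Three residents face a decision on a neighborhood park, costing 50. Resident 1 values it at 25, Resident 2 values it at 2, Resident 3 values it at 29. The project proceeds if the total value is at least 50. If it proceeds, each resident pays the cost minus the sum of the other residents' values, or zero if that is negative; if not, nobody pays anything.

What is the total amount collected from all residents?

Total value 56 ≥ cost 50, so it is built.
Resident 1: others sum to 31; max(0, 50 - 31) = 19.
Resident 2: others sum to 54; max(0, 50 - 54) = 0.
Resident 3: others sum to 27; max(0, 50 - 27) = 23.
Total collected = 19 + 0 + 23 = 42.

42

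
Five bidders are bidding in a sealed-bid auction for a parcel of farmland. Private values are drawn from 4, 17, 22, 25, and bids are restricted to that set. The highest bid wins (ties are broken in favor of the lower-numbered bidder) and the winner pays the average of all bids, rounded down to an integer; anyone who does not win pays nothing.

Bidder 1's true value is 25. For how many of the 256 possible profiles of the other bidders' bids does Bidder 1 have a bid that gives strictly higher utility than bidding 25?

62

Others bid (4, 4, 4, 4): truth gives 17; bid 4 gives 21 > 17. Violating.
Others bid (4, 4, 4, 17): truth gives 15; bid 17 gives 16 > 15. Violating.
Others bid (4, 4, 17, 4): truth gives 15; bid 17 gives 16 > 15. Violating.
Others bid (4, 4, 17, 17): truth gives 12; bid 17 gives 14 > 12. Violating.
Others bid (4, 4, 4, 22): truth gives 14; no alternative beats it.
Others bid (4, 4, 4, 25): truth gives 13; no alternative beats it.
(Checking all 256 profiles: 62 have a profitable deviation, 194 do not.)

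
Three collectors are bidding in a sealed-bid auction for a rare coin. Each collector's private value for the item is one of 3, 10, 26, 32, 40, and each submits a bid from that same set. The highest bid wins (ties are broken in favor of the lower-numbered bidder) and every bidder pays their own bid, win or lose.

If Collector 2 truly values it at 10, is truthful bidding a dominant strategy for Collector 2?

Consider the case where Collector 1 bids 3 and Collector 3 bids 26.
Truthful bid 10: loses but pays 10, utility -10.
Bid 3 instead: loses but pays 3, utility -3.
Since -3 > -10, bidding 3 is strictly better here, so truthful bidding is not dominant.

No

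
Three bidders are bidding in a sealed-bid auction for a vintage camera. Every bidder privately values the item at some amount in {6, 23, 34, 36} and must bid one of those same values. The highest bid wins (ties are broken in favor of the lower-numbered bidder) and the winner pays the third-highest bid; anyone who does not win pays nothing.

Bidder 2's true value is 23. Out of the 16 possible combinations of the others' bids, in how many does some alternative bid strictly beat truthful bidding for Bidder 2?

4

Others bid (6, 34): truth gives 0; bid 34 gives 17 > 0. Violating.
Others bid (6, 36): truth gives 0; bid 36 gives 17 > 0. Violating.
Others bid (23, 6): truth gives 0; bid 34 gives 17 > 0. Violating.
Others bid (34, 6): truth gives 0; bid 36 gives 17 > 0. Violating.
Others bid (6, 6): truth gives 17; no alternative beats it.
Others bid (6, 23): truth gives 17; no alternative beats it.
(Checking all 16 profiles: 4 have a profitable deviation, 12 do not.)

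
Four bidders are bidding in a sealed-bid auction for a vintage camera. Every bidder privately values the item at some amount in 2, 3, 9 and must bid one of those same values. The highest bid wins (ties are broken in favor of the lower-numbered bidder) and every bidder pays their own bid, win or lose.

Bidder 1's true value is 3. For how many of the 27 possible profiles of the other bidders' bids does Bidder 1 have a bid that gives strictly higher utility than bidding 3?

Others bid (2, 2, 2): truth gives 0; bid 2 gives 1 > 0. Violating.
Others bid (2, 2, 9): truth gives -3; bid 2 gives -2 > -3. Violating.
Others bid (2, 3, 9): truth gives -3; bid 2 gives -2 > -3. Violating.
Others bid (2, 9, 2): truth gives -3; bid 2 gives -2 > -3. Violating.
Others bid (2, 2, 3): truth gives 0; no alternative beats it.
Others bid (2, 3, 2): truth gives 0; no alternative beats it.
(Checking all 27 profiles: 20 have a profitable deviation, 7 do not.)

20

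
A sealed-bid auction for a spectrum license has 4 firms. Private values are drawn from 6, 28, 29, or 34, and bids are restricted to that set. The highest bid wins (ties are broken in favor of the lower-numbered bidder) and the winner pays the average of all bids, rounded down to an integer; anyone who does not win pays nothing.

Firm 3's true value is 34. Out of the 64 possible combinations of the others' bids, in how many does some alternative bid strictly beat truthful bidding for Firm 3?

12

Others bid (6, 6, 6): truth gives 21; bid 28 gives 23 > 21. Violating.
Others bid (6, 6, 28): truth gives 16; bid 28 gives 17 > 16. Violating.
Others bid (6, 6, 29): truth gives 16; bid 29 gives 17 > 16. Violating.
Others bid (6, 28, 6): truth gives 16; bid 29 gives 17 > 16. Violating.
Others bid (6, 6, 34): truth gives 14; no alternative beats it.
Others bid (6, 28, 34): truth gives 9; no alternative beats it.
(Checking all 64 profiles: 12 have a profitable deviation, 52 do not.)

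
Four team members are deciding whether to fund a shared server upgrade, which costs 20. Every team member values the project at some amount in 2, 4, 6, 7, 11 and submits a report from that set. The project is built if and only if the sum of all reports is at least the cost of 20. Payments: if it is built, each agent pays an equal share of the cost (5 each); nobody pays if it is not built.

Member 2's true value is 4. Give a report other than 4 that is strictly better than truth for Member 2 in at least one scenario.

2

Suppose Member 1 reports 2, Member 3 reports 4 and Member 4 reports 11.
Report 4: project built, pays 5, utility 4 - 5 = -1.
Report 2: project not built, utility 0.
So reporting 2 beats truth here (0 > -1).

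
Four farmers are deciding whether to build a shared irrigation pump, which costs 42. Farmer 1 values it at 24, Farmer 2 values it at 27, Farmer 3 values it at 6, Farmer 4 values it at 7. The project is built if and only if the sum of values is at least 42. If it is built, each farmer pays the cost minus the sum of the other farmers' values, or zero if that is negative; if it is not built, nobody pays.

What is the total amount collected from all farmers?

7

Total value 64 ≥ cost 42, so it is built.
Farmer 1: others sum to 40; max(0, 42 - 40) = 2.
Farmer 2: others sum to 37; max(0, 42 - 37) = 5.
Farmer 3: others sum to 58; max(0, 42 - 58) = 0.
Farmer 4: others sum to 57; max(0, 42 - 57) = 0.
Total collected = 2 + 5 + 0 + 0 = 7.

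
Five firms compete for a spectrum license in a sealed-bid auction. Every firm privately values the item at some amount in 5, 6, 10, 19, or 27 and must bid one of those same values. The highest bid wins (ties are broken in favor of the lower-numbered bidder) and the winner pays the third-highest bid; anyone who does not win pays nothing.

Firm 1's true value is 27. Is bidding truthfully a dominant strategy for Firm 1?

Check each profile of the others' bids and compare truth against every alternative bid.
Others bid (5, 5, 5, 27): truth gives 22, best alternative gives 0.
Others bid (5, 5, 27, 5): truth gives 22, best alternative gives 0.
Others bid (5, 27, 5, 5): truth gives 22, best alternative gives 0.
Others bid (27, 5, 5, 5): truth gives 22, best alternative gives 0.
Others bid (5, 5, 6, 27): truth gives 21, best alternative gives 0.
Others bid (5, 5, 27, 6): truth gives 21, best alternative gives 0.
(Remaining 619 profiles checked similarly; truth is weakly best in each.)
In every case the truthful bid is at least as good as any alternative, so it is a dominant strategy.

Yes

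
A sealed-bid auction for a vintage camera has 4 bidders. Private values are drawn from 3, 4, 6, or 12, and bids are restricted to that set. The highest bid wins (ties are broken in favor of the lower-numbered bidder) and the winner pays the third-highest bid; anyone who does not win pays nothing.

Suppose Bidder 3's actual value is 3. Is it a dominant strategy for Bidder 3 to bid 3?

Yes

Check each profile of the others' bids and compare truth against every alternative bid.
Others bid (3, 3, 3): truth gives 0, best alternative gives 0.
Others bid (3, 3, 4): truth gives 0, best alternative gives 0.
Others bid (3, 3, 6): truth gives 0, best alternative gives 0.
Others bid (3, 3, 12): truth gives 0, best alternative gives 0.
Others bid (3, 4, 3): truth gives 0, best alternative gives 0.
Others bid (3, 4, 4): truth gives 0, best alternative gives 0.
(Remaining 58 profiles checked similarly; truth is weakly best in each.)
In every case the truthful bid is at least as good as any alternative, so it is a dominant strategy.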